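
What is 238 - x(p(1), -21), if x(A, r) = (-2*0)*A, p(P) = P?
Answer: 238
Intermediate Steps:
x(A, r) = 0 (x(A, r) = 0*A = 0)
238 - x(p(1), -21) = 238 - 1*0 = 238 + 0 = 238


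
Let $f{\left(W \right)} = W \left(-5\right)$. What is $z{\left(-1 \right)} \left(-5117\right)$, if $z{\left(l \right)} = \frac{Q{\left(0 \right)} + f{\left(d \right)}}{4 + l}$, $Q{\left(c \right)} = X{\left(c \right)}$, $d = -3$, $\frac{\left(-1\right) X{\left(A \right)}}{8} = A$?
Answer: $-25585$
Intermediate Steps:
$X{\left(A \right)} = - 8 A$
$f{\left(W \right)} = - 5 W$
$Q{\left(c \right)} = - 8 c$
$z{\left(l \right)} = \frac{15}{4 + l}$ ($z{\left(l \right)} = \frac{\left(-8\right) 0 - -15}{4 + l} = \frac{0 + 15}{4 + l} = \frac{15}{4 + l}$)
$z{\left(-1 \right)} \left(-5117\right) = \frac{15}{4 - 1} \left(-5117\right) = \frac{15}{3} \left(-5117\right) = 15 \cdot \frac{1}{3} \left(-5117\right) = 5 \left(-5117\right) = -25585$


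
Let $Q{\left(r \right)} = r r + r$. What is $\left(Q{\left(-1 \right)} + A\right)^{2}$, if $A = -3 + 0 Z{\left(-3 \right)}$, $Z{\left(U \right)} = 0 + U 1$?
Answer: $9$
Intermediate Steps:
$Z{\left(U \right)} = U$ ($Z{\left(U \right)} = 0 + U = U$)
$Q{\left(r \right)} = r + r^{2}$ ($Q{\left(r \right)} = r^{2} + r = r + r^{2}$)
$A = -3$ ($A = -3 + 0 \left(-3\right) = -3 + 0 = -3$)
$\left(Q{\left(-1 \right)} + A\right)^{2} = \left(- (1 - 1) - 3\right)^{2} = \left(\left(-1\right) 0 - 3\right)^{2} = \left(0 - 3\right)^{2} = \left(-3\right)^{2} = 9$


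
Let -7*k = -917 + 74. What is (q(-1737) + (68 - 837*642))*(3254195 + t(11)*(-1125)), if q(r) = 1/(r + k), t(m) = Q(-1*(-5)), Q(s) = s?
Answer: -9875536473581155/5658 ≈ -1.7454e+12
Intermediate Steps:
k = 843/7 (k = -(-917 + 74)/7 = -⅐*(-843) = 843/7 ≈ 120.43)
t(m) = 5 (t(m) = -1*(-5) = 5)
q(r) = 1/(843/7 + r) (q(r) = 1/(r + 843/7) = 1/(843/7 + r))
(q(-1737) + (68 - 837*642))*(3254195 + t(11)*(-1125)) = (7/(843 + 7*(-1737)) + (68 - 837*642))*(3254195 + 5*(-1125)) = (7/(843 - 12159) + (68 - 537354))*(3254195 - 5625) = (7/(-11316) - 537286)*3248570 = (7*(-1/11316) - 537286)*3248570 = (-7/11316 - 537286)*3248570 = -6079928383/11316*3248570 = -9875536473581155/5658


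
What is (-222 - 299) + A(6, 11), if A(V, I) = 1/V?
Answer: -3125/6 ≈ -520.83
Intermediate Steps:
(-222 - 299) + A(6, 11) = (-222 - 299) + 1/6 = -521 + 1/6 = -3125/6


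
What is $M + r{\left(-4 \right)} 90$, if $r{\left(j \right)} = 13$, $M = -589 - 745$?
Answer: $-164$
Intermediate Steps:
$M = -1334$
$M + r{\left(-4 \right)} 90 = -1334 + 13 \cdot 90 = -1334 + 1170 = -164$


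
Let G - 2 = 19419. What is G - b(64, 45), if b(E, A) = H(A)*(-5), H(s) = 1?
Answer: 19426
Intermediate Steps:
G = 19421 (G = 2 + 19419 = 19421)
b(E, A) = -5 (b(E, A) = 1*(-5) = -5)
G - b(64, 45) = 19421 - 1*(-5) = 19421 + 5 = 19426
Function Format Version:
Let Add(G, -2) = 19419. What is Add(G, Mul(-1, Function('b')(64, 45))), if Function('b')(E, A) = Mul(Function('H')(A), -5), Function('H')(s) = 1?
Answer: 19426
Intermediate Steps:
G = 19421 (G = Add(2, 19419) = 19421)
Function('b')(E, A) = -5 (Function('b')(E, A) = Mul(1, -5) = -5)
Add(G, Mul(-1, Function('b')(64, 45))) = Add(19421, Mul(-1, -5)) = Add(19421, 5) = 19426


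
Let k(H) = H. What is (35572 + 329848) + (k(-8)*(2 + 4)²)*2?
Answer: 364844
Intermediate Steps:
(35572 + 329848) + (k(-8)*(2 + 4)²)*2 = (35572 + 329848) - 8*(2 + 4)²*2 = 365420 - 8*6²*2 = 365420 - 8*36*2 = 365420 - 288*2 = 365420 - 576 = 364844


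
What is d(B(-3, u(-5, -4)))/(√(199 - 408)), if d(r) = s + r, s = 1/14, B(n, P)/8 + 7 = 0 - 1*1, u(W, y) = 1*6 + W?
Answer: 895*I*√209/2926 ≈ 4.422*I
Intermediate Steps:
u(W, y) = 6 + W
B(n, P) = -64 (B(n, P) = -56 + 8*(0 - 1*1) = -56 + 8*(0 - 1) = -56 + 8*(-1) = -56 - 8 = -64)
s = 1/14 ≈ 0.071429
d(r) = 1/14 + r
d(B(-3, u(-5, -4)))/(√(199 - 408)) = (1/14 - 64)/(√(199 - 408)) = -895*(-I*√209/209)/14 = -(-895)*I*√209/2926 = 895*I*√209/2926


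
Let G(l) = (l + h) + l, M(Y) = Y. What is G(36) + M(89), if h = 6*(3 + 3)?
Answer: 197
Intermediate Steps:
h = 36 (h = 6*6 = 36)
G(l) = 36 + 2*l (G(l) = (l + 36) + l = (36 + l) + l = 36 + 2*l)
G(36) + M(89) = (36 + 2*36) + 89 = (36 + 72) + 89 = 108 + 89 = 197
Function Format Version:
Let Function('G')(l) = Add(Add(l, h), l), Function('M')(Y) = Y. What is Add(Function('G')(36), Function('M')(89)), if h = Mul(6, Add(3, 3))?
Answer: 197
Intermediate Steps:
h = 36 (h = Mul(6, 6) = 36)
Function('G')(l) = Add(36, Mul(2, l)) (Function('G')(l) = Add(Add(l, 36), l) = Add(Add(36, l), l) = Add(36, Mul(2, l)))
Add(Function('G')(36), Function('M')(89)) = Add(Add(36, Mul(2, 36)), 89) = Add(Add(36, 72), 89) = Add(108, 89) = 197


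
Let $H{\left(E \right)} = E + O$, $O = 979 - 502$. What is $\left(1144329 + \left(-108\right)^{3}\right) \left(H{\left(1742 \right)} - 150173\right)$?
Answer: $17071376382$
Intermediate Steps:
$O = 477$ ($O = 979 - 502 = 477$)
$H{\left(E \right)} = 477 + E$ ($H{\left(E \right)} = E + 477 = 477 + E$)
$\left(1144329 + \left(-108\right)^{3}\right) \left(H{\left(1742 \right)} - 150173\right) = \left(1144329 + \left(-108\right)^{3}\right) \left(\left(477 + 1742\right) - 150173\right) = \left(1144329 - 1259712\right) \left(2219 - 150173\right) = \left(-115383\right) \left(-147954\right) = 17071376382$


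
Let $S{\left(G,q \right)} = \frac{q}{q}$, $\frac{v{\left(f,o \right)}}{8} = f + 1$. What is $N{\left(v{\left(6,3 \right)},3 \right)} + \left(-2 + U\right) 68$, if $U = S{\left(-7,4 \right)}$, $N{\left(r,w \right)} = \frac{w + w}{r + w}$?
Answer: $- \frac{4006}{59} \approx -67.898$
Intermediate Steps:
$v{\left(f,o \right)} = 8 + 8 f$ ($v{\left(f,o \right)} = 8 \left(f + 1\right) = 8 \left(1 + f\right) = 8 + 8 f$)
$S{\left(G,q \right)} = 1$
$N{\left(r,w \right)} = \frac{2 w}{r + w}$
$U = 1$
$N{\left(v{\left(6,3 \right)},3 \right)} + \left(-2 + U\right) 68 = 2 \cdot 3 \frac{1}{\left(8 + 8 \cdot 6\right) + 3} + \left(-2 + 1\right) 68 = 2 \cdot 3 \frac{1}{\left(8 + 48\right) + 3} - 68 = 2 \cdot 3 \frac{1}{56 + 3} - 68 = 2 \cdot 3 \cdot \frac{1}{59} - 68 = \frac{6}{59} - 68 = - \frac{4006}{59}$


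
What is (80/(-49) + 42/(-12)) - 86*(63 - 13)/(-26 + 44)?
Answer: -215227/882 ≈ -244.02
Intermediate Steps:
(80/(-49) + 42/(-12)) - 86*(63 - 13)/(-26 + 44) = (80*(-1/49) + 42*(-1/12)) - 4300/18 = (-80/49 - 7/2) - 4300/18 = -503/98 - 86*25/9 = -503/98 - 2150/9 = -215227/882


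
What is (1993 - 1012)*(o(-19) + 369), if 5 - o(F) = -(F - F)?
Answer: 366894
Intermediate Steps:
o(F) = 5 (o(F) = 5 - (-1)*(F - F) = 5 - (-1)*0 = 5 - 1*0 = 5 + 0 = 5)
(1993 - 1012)*(o(-19) + 369) = (1993 - 1012)*(5 + 369) = 981*374 = 366894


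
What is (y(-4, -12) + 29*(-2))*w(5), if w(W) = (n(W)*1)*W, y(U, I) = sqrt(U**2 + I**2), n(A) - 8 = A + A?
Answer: -5220 + 360*sqrt(10) ≈ -4081.6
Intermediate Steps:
n(A) = 8 + 2*A (n(A) = 8 + (A + A) = 8 + 2*A)
y(U, I) = sqrt(I**2 + U**2)
w(W) = W*(8 + 2*W) (w(W) = ((8 + 2*W)*1)*W = (8 + 2*W)*W = W*(8 + 2*W))
(y(-4, -12) + 29*(-2))*w(5) = (sqrt((-12)**2 + (-4)**2) + 29*(-2))*(2*5*(4 + 5)) = (sqrt(144 + 16) - 58)*(2*5*9) = (sqrt(160) - 58)*90 = (4*sqrt(10) - 58)*90 = (-58 + 4*sqrt(10))*90 = -5220 + 360*sqrt(10)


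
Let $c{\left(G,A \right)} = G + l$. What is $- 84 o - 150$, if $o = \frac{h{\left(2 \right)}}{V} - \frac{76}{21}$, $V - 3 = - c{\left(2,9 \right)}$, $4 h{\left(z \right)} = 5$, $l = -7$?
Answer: $\frac{1127}{8} \approx 140.88$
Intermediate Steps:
$c{\left(G,A \right)} = -7 + G$ ($c{\left(G,A \right)} = G - 7 = -7 + G$)
$h{\left(z \right)} = \frac{5}{4}$ ($h{\left(z \right)} = \frac{1}{4} \cdot 5 = \frac{5}{4}$)
$V = 8$ ($V = 3 - \left(-7 + 2\right) = 3 - -5 = 3 + 5 = 8$)
$o = - \frac{2327}{672}$ ($o = \frac{5}{4 \cdot 8} - \frac{76}{21} = \frac{5}{4} \cdot \frac{1}{8} - \frac{76}{21} = \frac{5}{32} - \frac{76}{21} = - \frac{2327}{672} \approx -3.4628$)
$- 84 o - 150 = \left(-84\right) \left(- \frac{2327}{672}\right) - 150 = \frac{2327}{8} - 150 = \frac{1127}{8}$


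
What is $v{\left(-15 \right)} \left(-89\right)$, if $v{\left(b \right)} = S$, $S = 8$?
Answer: $-712$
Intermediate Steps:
$v{\left(b \right)} = 8$
$v{\left(-15 \right)} \left(-89\right) = 8 \left(-89\right) = -712$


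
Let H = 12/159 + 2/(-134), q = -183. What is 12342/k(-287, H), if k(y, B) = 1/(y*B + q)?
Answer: -8781801996/3551 ≈ -2.4731e+6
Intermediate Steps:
H = 215/3551 (H = 12*(1/159) + 2*(-1/134) = 4/53 - 1/67 = 215/3551 ≈ 0.060546)
k(y, B) = 1/(-183 + B*y) (k(y, B) = 1/(y*B - 183) = 1/(B*y - 183) = 1/(-183 + B*y))
12342/k(-287, H) = 12342/(1/(-183 + (215/3551)*(-287))) = 12342/(1/(-183 - 61705/3551)) = 12342/(1/(-711538/3551)) = 12342/(-3551/711538) = 12342*(-711538/3551) = -8781801996/3551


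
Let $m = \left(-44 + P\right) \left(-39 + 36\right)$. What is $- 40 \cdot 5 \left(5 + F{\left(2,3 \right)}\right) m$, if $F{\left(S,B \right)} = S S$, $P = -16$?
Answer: $-324000$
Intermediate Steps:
$F{\left(S,B \right)} = S^{2}$
$m = 180$ ($m = \left(-44 - 16\right) \left(-39 + 36\right) = \left(-60\right) \left(-3\right) = 180$)
$- 40 \cdot 5 \left(5 + F{\left(2,3 \right)}\right) m = - 40 \cdot 5 \left(5 + 2^{2}\right) 180 = - 40 \cdot 5 \left(5 + 4\right) 180 = - 40 \cdot 5 \cdot 9 \cdot 180 = \left(-40\right) 45 \cdot 180 = \left(-1800\right) 180 = -324000$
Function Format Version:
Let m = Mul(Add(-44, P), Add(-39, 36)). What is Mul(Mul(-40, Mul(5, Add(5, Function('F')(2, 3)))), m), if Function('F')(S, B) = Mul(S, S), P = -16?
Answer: -324000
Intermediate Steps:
Function('F')(S, B) = Pow(S, 2)
m = 180 (m = Mul(Add(-44, -16), Add(-39, 36)) = Mul(-60, -3) = 180)
Mul(Mul(-40, Mul(5, Add(5, Function('F')(2, 3)))), m) = Mul(Mul(-40, Mul(5, Add(5, Pow(2, 2)))), 180) = Mul(Mul(-40, Mul(5, Add(5, 4))), 180) = Mul(Mul(-40, Mul(5, 9)), 180) = Mul(Mul(-40, 45), 180) = Mul(-1800, 180) = -324000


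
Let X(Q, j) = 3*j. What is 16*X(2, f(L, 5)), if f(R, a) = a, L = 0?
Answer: 240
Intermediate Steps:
16*X(2, f(L, 5)) = 16*(3*5) = 16*15 = 240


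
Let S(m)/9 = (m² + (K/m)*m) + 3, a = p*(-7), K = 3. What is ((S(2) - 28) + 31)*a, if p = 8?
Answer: -5208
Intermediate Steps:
a = -56 (a = 8*(-7) = -56)
S(m) = 54 + 9*m² (S(m) = 9*((m² + (3/m)*m) + 3) = 9*((m² + 3) + 3) = 9*((3 + m²) + 3) = 9*(6 + m²) = 54 + 9*m²)
((S(2) - 28) + 31)*a = (((54 + 9*2²) - 28) + 31)*(-56) = (((54 + 9*4) - 28) + 31)*(-56) = (((54 + 36) - 28) + 31)*(-56) = ((90 - 28) + 31)*(-56) = (62 + 31)*(-56) = 93*(-56) = -5208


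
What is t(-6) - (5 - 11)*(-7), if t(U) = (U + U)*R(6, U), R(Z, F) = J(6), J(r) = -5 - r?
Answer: 90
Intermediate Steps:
R(Z, F) = -11 (R(Z, F) = -5 - 1*6 = -5 - 6 = -11)
t(U) = -22*U (t(U) = (U + U)*(-11) = (2*U)*(-11) = -22*U)
t(-6) - (5 - 11)*(-7) = -22*(-6) - (5 - 11)*(-7) = 132 - (-6)*(-7) = 132 - 1*42 = 132 - 42 = 90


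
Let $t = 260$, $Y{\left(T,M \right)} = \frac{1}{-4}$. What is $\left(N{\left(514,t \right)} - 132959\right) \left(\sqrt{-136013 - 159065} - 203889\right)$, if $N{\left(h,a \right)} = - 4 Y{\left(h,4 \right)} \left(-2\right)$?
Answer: $27109285329 - 930727 i \sqrt{6022} \approx 2.7109 \cdot 10^{10} - 7.2226 \cdot 10^{7} i$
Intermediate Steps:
$Y{\left(T,M \right)} = - \frac{1}{4}$
$N{\left(h,a \right)} = -2$ ($N{\left(h,a \right)} = \left(-4\right) \left(- \frac{1}{4}\right) \left(-2\right) = 1 \left(-2\right) = -2$)
$\left(N{\left(514,t \right)} - 132959\right) \left(\sqrt{-136013 - 159065} - 203889\right) = \left(-2 - 132959\right) \left(\sqrt{-136013 - 159065} - 203889\right) = - 132961 \left(\sqrt{-295078} - 203889\right) = - 132961 \left(7 i \sqrt{6022} - 203889\right) = - 132961 \left(-203889 + 7 i \sqrt{6022}\right) = 27109285329 - 930727 i \sqrt{6022}$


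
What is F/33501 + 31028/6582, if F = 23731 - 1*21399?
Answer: 58601014/12250199 ≈ 4.7837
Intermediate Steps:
F = 2332 (F = 23731 - 21399 = 2332)
F/33501 + 31028/6582 = 2332/33501 + 31028/6582 = 2332*(1/33501) + 31028*(1/6582) = 2332/33501 + 15514/3291 = 58601014/12250199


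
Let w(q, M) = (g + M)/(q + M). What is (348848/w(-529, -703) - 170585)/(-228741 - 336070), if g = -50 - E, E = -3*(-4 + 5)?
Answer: -150920993/211804125 ≈ -0.71255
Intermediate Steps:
E = -3 (E = -3*1 = -3)
g = -47 (g = -50 - 1*(-3) = -50 + 3 = -47)
w(q, M) = (-47 + M)/(M + q) (w(q, M) = (-47 + M)/(q + M) = (-47 + M)/(M + q))
(348848/w(-529, -703) - 170585)/(-228741 - 336070) = (348848/(((-47 - 703)/(-703 - 529))) - 170585)/(-228741 - 336070) = (348848/((-750/(-1232))) - 170585)/(-564811) = (348848/((-1/1232*(-750))) - 170585)*(-1/564811) = (348848/(375/616) - 170585)*(-1/564811) = (348848*(616/375) - 170585)*(-1/564811) = (214890368/375 - 170585)*(-1/564811) = (150920993/375)*(-1/564811) = -150920993/211804125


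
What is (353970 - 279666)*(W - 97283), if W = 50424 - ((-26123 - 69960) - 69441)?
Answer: 8817284160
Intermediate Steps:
W = 215948 (W = 50424 - (-96083 - 69441) = 50424 - 1*(-165524) = 50424 + 165524 = 215948)
(353970 - 279666)*(W - 97283) = (353970 - 279666)*(215948 - 97283) = 74304*118665 = 8817284160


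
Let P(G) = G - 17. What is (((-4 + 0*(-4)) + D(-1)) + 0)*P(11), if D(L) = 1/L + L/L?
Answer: 24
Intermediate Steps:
D(L) = 1 + 1/L (D(L) = 1/L + 1 = 1 + 1/L)
P(G) = -17 + G
(((-4 + 0*(-4)) + D(-1)) + 0)*P(11) = (((-4 + 0*(-4)) + (1 - 1)/(-1)) + 0)*(-17 + 11) = (((-4 + 0) - 1*0) + 0)*(-6) = ((-4 + 0) + 0)*(-6) = (-4 + 0)*(-6) = -4*(-6) = 24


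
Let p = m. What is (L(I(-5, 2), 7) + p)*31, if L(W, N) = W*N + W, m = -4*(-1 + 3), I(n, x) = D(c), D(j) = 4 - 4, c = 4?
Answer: -248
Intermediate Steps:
D(j) = 0
I(n, x) = 0
m = -8 (m = -4*2 = -8)
L(W, N) = W + N*W (L(W, N) = N*W + W = W + N*W)
p = -8
(L(I(-5, 2), 7) + p)*31 = (0*(1 + 7) - 8)*31 = (0*8 - 8)*31 = (0 - 8)*31 = -8*31 = -248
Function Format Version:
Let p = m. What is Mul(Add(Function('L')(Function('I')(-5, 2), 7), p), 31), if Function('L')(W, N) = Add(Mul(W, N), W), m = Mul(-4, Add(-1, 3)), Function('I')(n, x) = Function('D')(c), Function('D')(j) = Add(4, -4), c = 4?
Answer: -248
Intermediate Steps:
Function('D')(j) = 0
Function('I')(n, x) = 0
m = -8 (m = Mul(-4, 2) = -8)
Function('L')(W, N) = Add(W, Mul(N, W)) (Function('L')(W, N) = Add(Mul(N, W), W) = Add(W, Mul(N, W)))
p = -8
Mul(Add(Function('L')(Function('I')(-5, 2), 7), p), 31) = Mul(Add(Mul(0, Add(1, 7)), -8), 31) = Mul(Add(Mul(0, 8), -8), 31) = Mul(Add(0, -8), 31) = Mul(-8, 31) = -248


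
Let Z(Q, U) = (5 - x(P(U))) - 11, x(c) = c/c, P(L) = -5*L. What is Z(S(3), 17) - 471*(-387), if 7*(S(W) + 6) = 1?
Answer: 182270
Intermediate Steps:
S(W) = -41/7 (S(W) = -6 + (⅐)*1 = -6 + ⅐ = -41/7)
x(c) = 1
Z(Q, U) = -7 (Z(Q, U) = (5 - 1*1) - 11 = (5 - 1) - 11 = 4 - 11 = -7)
Z(S(3), 17) - 471*(-387) = -7 - 471*(-387) = -7 + 182277 = 182270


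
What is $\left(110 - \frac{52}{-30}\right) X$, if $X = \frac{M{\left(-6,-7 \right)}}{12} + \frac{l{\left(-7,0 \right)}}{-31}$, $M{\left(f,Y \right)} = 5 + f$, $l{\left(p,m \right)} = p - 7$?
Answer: $\frac{57403}{1395} \approx 41.149$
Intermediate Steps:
$l{\left(p,m \right)} = -7 + p$
$X = \frac{137}{372}$ ($X = \frac{5 - 6}{12} + \frac{-7 - 7}{-31} = \left(-1\right) \frac{1}{12} - - \frac{14}{31} = - \frac{1}{12} + \frac{14}{31} = \frac{137}{372} \approx 0.36828$)
$\left(110 - \frac{52}{-30}\right) X = \left(110 - \frac{52}{-30}\right) \frac{137}{372} = \left(110 - - \frac{26}{15}\right) \frac{137}{372} = \left(110 + \frac{26}{15}\right) \frac{137}{372} = \frac{1676}{15} \cdot \frac{137}{372} = \frac{57403}{1395}$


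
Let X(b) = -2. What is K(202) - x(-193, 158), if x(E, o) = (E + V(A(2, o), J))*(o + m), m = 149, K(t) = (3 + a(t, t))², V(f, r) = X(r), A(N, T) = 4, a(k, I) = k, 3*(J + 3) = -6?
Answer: 101890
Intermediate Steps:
J = -5 (J = -3 + (⅓)*(-6) = -3 - 2 = -5)
V(f, r) = -2
K(t) = (3 + t)²
x(E, o) = (-2 + E)*(149 + o) (x(E, o) = (E - 2)*(o + 149) = (-2 + E)*(149 + o))
K(202) - x(-193, 158) = (3 + 202)² - (-298 - 2*158 + 149*(-193) - 193*158) = 205² - (-298 - 316 - 28757 - 30494) = 42025 - 1*(-59865) = 42025 + 59865 = 101890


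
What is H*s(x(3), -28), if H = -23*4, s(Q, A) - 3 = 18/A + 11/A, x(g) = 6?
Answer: -1265/7 ≈ -180.71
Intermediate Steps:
s(Q, A) = 3 + 29/A (s(Q, A) = 3 + (18/A + 11/A) = 3 + 29/A)
H = -92
H*s(x(3), -28) = -92*(3 + 29/(-28)) = -92*(3 + 29*(-1/28)) = -92*(3 - 29/28) = -92*55/28 = -1265/7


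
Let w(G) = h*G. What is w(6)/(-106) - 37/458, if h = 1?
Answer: -3335/24274 ≈ -0.13739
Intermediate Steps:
w(G) = G (w(G) = 1*G = G)
w(6)/(-106) - 37/458 = 6/(-106) - 37/458 = 6*(-1/106) - 37*1/458 = -3/53 - 37/458 = -3335/24274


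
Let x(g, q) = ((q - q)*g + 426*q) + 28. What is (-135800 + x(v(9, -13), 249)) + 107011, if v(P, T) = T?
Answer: 77313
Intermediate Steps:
x(g, q) = 28 + 426*q (x(g, q) = (0*g + 426*q) + 28 = (0 + 426*q) + 28 = 426*q + 28 = 28 + 426*q)
(-135800 + x(v(9, -13), 249)) + 107011 = (-135800 + (28 + 426*249)) + 107011 = (-135800 + (28 + 106074)) + 107011 = (-135800 + 106102) + 107011 = -29698 + 107011 = 77313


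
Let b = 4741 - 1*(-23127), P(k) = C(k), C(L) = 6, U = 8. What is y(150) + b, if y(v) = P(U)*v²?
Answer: 162868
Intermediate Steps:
P(k) = 6
b = 27868 (b = 4741 + 23127 = 27868)
y(v) = 6*v²
y(150) + b = 6*150² + 27868 = 6*22500 + 27868 = 135000 + 27868 = 162868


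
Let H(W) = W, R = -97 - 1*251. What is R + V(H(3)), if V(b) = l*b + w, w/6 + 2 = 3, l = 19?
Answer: -285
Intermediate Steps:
R = -348 (R = -97 - 251 = -348)
w = 6 (w = -12 + 6*3 = -12 + 18 = 6)
V(b) = 6 + 19*b (V(b) = 19*b + 6 = 6 + 19*b)
R + V(H(3)) = -348 + (6 + 19*3) = -348 + (6 + 57) = -348 + 63 = -285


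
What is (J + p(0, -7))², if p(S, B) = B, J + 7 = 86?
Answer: 5184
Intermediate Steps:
J = 79 (J = -7 + 86 = 79)
(J + p(0, -7))² = (79 - 7)² = 72² = 5184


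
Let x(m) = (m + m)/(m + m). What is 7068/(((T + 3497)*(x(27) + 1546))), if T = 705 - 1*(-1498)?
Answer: 31/38675 ≈ 0.00080155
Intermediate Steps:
T = 2203 (T = 705 + 1498 = 2203)
x(m) = 1 (x(m) = (2*m)/((2*m)) = (2*m)*(1/(2*m)) = 1)
7068/(((T + 3497)*(x(27) + 1546))) = 7068/(((2203 + 3497)*(1 + 1546))) = 7068/((5700*1547)) = 7068/8817900 = 7068*(1/8817900) = 31/38675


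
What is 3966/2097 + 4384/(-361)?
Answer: -2587174/252339 ≈ -10.253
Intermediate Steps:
3966/2097 + 4384/(-361) = 3966*(1/2097) + 4384*(-1/361) = 1322/699 - 4384/361 = -2587174/252339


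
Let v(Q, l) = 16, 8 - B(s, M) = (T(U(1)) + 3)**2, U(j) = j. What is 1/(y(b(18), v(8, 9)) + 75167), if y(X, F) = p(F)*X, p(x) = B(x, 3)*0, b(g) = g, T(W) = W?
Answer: 1/75167 ≈ 1.3304e-5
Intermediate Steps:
B(s, M) = -8 (B(s, M) = 8 - (1 + 3)**2 = 8 - 1*4**2 = 8 - 1*16 = 8 - 16 = -8)
p(x) = 0 (p(x) = -8*0 = 0)
y(X, F) = 0 (y(X, F) = 0*X = 0)
1/(y(b(18), v(8, 9)) + 75167) = 1/(0 + 75167) = 1/75167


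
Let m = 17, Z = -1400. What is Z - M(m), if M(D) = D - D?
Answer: -1400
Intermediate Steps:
M(D) = 0
Z - M(m) = -1400 - 1*0 = -1400 + 0 = -1400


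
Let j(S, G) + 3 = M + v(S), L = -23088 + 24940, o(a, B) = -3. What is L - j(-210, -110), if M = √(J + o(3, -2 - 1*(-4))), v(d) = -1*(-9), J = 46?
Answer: 1846 - √43 ≈ 1839.4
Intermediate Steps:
L = 1852
v(d) = 9
M = √43 (M = √(46 - 3) = √43 ≈ 6.5574)
j(S, G) = 6 + √43 (j(S, G) = -3 + (√43 + 9) = -3 + (9 + √43) = 6 + √43)
L - j(-210, -110) = 1852 - (6 + √43) = 1852 + (-6 - √43) = 1846 - √43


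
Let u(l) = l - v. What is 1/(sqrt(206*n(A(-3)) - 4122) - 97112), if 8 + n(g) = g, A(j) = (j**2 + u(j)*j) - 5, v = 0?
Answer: -24278/2357685909 - I*sqrt(773)/4715371818 ≈ -1.0297e-5 - 5.8962e-9*I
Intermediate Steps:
u(l) = l (u(l) = l - 1*0 = l + 0 = l)
A(j) = -5 + 2*j**2 (A(j) = (j**2 + j*j) - 5 = (j**2 + j**2) - 5 = 2*j**2 - 5 = -5 + 2*j**2)
n(g) = -8 + g
1/(sqrt(206*n(A(-3)) - 4122) - 97112) = 1/(sqrt(206*(-8 + (-5 + 2*(-3)**2)) - 4122) - 97112) = 1/(sqrt(206*(-8 + (-5 + 2*9)) - 4122) - 97112) = 1/(sqrt(206*(-8 + (-5 + 18)) - 4122) - 97112) = 1/(sqrt(206*(-8 + 13) - 4122) - 97112) = 1/(sqrt(206*5 - 4122) - 97112) = 1/(sqrt(1030 - 4122) - 97112) = 1/(sqrt(-3092) - 97112) = 1/(2*I*sqrt(773) - 97112) = 1/(-97112 + 2*I*sqrt(773))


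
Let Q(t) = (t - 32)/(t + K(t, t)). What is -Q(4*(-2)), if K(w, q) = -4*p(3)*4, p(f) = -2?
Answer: 5/3 ≈ 1.6667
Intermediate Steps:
K(w, q) = 32 (K(w, q) = -4*(-2)*4 = 8*4 = 32)
Q(t) = (-32 + t)/(32 + t) (Q(t) = (t - 32)/(t + 32) = (-32 + t)/(32 + t))
-Q(4*(-2)) = -(-32 + 4*(-2))/(32 + 4*(-2)) = -(-32 - 8)/(32 - 8) = -(-40)/24 = -1*(-5/3) = 5/3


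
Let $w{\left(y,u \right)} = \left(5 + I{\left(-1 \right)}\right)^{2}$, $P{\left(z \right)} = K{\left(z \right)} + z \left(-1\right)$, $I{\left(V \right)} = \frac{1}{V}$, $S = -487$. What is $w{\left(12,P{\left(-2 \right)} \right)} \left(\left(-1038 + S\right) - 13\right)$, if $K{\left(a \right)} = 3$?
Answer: $-24608$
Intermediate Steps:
$P{\left(z \right)} = 3 - z$ ($P{\left(z \right)} = 3 + z \left(-1\right) = 3 - z$)
$w{\left(y,u \right)} = 16$ ($w{\left(y,u \right)} = \left(5 + \frac{1}{-1}\right)^{2} = \left(5 - 1\right)^{2} = 4^{2} = 16$)
$w{\left(12,P{\left(-2 \right)} \right)} \left(\left(-1038 + S\right) - 13\right) = 16 \left(\left(-1038 - 487\right) - 13\right) = 16 \left(-1525 - 13\right) = 16 \left(-1538\right) = -24608$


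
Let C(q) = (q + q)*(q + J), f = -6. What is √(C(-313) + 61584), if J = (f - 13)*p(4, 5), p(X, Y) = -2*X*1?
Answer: √162370 ≈ 402.95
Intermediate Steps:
p(X, Y) = -2*X
J = 152 (J = (-6 - 13)*(-2*4) = -19*(-8) = 152)
C(q) = 2*q*(152 + q) (C(q) = (q + q)*(q + 152) = (2*q)*(152 + q) = 2*q*(152 + q))
√(C(-313) + 61584) = √(2*(-313)*(152 - 313) + 61584) = √(2*(-313)*(-161) + 61584) = √(100786 + 61584) = √162370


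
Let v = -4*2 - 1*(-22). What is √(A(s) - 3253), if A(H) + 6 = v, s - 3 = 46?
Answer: I*√3245 ≈ 56.965*I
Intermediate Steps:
s = 49 (s = 3 + 46 = 49)
v = 14 (v = -8 + 22 = 14)
A(H) = 8 (A(H) = -6 + 14 = 8)
√(A(s) - 3253) = √(8 - 3253) = √(-3245) = I*√3245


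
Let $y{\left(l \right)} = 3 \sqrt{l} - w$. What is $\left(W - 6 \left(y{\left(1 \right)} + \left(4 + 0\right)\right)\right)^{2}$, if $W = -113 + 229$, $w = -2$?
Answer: $3844$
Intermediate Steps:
$W = 116$
$y{\left(l \right)} = 2 + 3 \sqrt{l}$ ($y{\left(l \right)} = 3 \sqrt{l} - -2 = 3 \sqrt{l} + 2 = 2 + 3 \sqrt{l}$)
$\left(W - 6 \left(y{\left(1 \right)} + \left(4 + 0\right)\right)\right)^{2} = \left(116 - 6 \left(\left(2 + 3 \sqrt{1}\right) + \left(4 + 0\right)\right)\right)^{2} = \left(116 - 6 \left(\left(2 + 3 \cdot 1\right) + 4\right)\right)^{2} = \left(116 - 6 \left(\left(2 + 3\right) + 4\right)\right)^{2} = \left(116 - 6 \left(5 + 4\right)\right)^{2} = \left(116 - 54\right)^{2} = 62^{2} = 3844$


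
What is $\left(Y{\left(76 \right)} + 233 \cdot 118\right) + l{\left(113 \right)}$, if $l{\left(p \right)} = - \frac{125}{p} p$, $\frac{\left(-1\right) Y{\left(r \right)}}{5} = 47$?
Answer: $27134$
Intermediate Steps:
$Y{\left(r \right)} = -235$ ($Y{\left(r \right)} = \left(-5\right) 47 = -235$)
$l{\left(p \right)} = -125$
$\left(Y{\left(76 \right)} + 233 \cdot 118\right) + l{\left(113 \right)} = \left(-235 + 233 \cdot 118\right) - 125 = \left(-235 + 27494\right) - 125 = 27259 - 125 = 27134$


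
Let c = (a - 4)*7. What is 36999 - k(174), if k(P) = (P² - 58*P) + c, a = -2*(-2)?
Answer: 16815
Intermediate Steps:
a = 4
c = 0 (c = (4 - 4)*7 = 0*7 = 0)
k(P) = P² - 58*P (k(P) = (P² - 58*P) + 0 = P² - 58*P)
36999 - k(174) = 36999 - 174*(-58 + 174) = 36999 - 174*116 = 36999 - 1*20184 = 36999 - 20184 = 16815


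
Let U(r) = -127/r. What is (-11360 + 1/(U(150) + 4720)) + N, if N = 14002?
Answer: 1870200616/707873 ≈ 2642.0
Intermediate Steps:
(-11360 + 1/(U(150) + 4720)) + N = (-11360 + 1/(-127/150 + 4720)) + 14002 = (-11360 + 1/(707873/150)) + 14002 = (-11360 + 150/707873) + 14002 = -8041437130/707873 + 14002 = 1870200616/707873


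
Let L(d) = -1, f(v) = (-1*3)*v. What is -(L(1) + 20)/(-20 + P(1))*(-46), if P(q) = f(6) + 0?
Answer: -23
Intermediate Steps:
f(v) = -3*v
P(q) = -18 (P(q) = -3*6 + 0 = -18 + 0 = -18)
-(L(1) + 20)/(-20 + P(1))*(-46) = -(-1 + 20)/(-20 - 18)*(-46) = -19/(-38)*(-46) = -19*(-1)/38*(-46) = -1*(-½)*(-46) = (½)*(-46) = -23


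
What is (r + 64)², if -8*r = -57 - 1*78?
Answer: 418609/64 ≈ 6540.8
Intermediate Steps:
r = 135/8 (r = -(-57 - 1*78)/8 = -(-57 - 78)/8 = -⅛*(-135) = 135/8 ≈ 16.875)
(r + 64)² = (135/8 + 64)² = (647/8)² = 418609/64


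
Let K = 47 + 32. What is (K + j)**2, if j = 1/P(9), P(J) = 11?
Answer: 756900/121 ≈ 6255.4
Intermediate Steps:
K = 79
j = 1/11 ≈ 0.090909
(K + j)**2 = (79 + 1/11)**2 = (870/11)**2 = 756900/121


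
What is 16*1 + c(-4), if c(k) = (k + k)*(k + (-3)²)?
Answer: -24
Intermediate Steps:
c(k) = 2*k*(9 + k) (c(k) = (2*k)*(k + 9) = (2*k)*(9 + k) = 2*k*(9 + k))
16*1 + c(-4) = 16*1 + 2*(-4)*(9 - 4) = 16 + 2*(-4)*5 = 16 - 40 = -24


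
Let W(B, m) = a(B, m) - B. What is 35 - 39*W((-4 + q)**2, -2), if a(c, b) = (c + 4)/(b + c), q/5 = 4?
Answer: 1267343/127 ≈ 9979.1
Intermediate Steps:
q = 20 (q = 5*4 = 20)
a(c, b) = (4 + c)/(b + c)
W(B, m) = -B + (4 + B)/(B + m) (W(B, m) = (4 + B)/(m + B) - B = (4 + B)/(B + m) - B = -B + (4 + B)/(B + m))
35 - 39*W((-4 + q)**2, -2) = 35 - 39*(4 + (-4 + 20)**2 - (-4 + 20)**2*((-4 + 20)**2 - 2))/((-4 + 20)**2 - 2) = 35 - 39*(4 + 16**2 - 1*16**2*(16**2 - 2))/(16**2 - 2) = 35 - 39*(4 + 256 - 1*256*(256 - 2))/(256 - 2) = 35 - 39*(4 + 256 - 1*256*254)/254 = 35 - 39*(4 + 256 - 65024)/254 = 35 - 39*(-64764)/254 = 35 - 39*(-32382/127) = 35 + 1262898/127 = 1267343/127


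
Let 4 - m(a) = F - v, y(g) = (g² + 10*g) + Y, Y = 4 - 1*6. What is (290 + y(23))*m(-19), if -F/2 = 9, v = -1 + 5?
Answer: 27222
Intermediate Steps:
v = 4
Y = -2 (Y = 4 - 6 = -2)
F = -18 (F = -2*9 = -18)
y(g) = -2 + g² + 10*g (y(g) = (g² + 10*g) - 2 = -2 + g² + 10*g)
m(a) = 26 (m(a) = 4 - (-18 - 1*4) = 4 - (-18 - 4) = 4 - 1*(-22) = 4 + 22 = 26)
(290 + y(23))*m(-19) = (290 + (-2 + 23² + 10*23))*26 = (290 + (-2 + 529 + 230))*26 = (290 + 757)*26 = 1047*26 = 27222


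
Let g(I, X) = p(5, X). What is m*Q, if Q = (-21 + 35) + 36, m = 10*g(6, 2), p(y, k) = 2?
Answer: 1000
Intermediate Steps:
g(I, X) = 2
m = 20 (m = 10*2 = 20)
Q = 50 (Q = 14 + 36 = 50)
m*Q = 20*50 = 1000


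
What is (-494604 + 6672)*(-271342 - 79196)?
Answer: 171038707416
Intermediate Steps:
(-494604 + 6672)*(-271342 - 79196) = -487932*(-350538) = 171038707416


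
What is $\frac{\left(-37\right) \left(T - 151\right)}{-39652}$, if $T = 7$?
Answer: $- \frac{1332}{9913} \approx -0.13437$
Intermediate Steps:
$\frac{\left(-37\right) \left(T - 151\right)}{-39652} = \frac{\left(-37\right) \left(7 - 151\right)}{-39652} = \left(-37\right) \left(-144\right) \left(- \frac{1}{39652}\right) = 5328 \left(- \frac{1}{39652}\right) = - \frac{1332}{9913}$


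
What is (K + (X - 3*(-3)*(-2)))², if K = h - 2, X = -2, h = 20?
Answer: 4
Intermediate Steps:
K = 18 (K = 20 - 2 = 18)
(K + (X - 3*(-3)*(-2)))² = (18 + (-2 - 3*(-3)*(-2)))² = (18 + (-2 - (-9)*(-2)))² = (18 + (-2 - 1*18))² = (18 + (-2 - 18))² = (18 - 20)² = (-2)² = 4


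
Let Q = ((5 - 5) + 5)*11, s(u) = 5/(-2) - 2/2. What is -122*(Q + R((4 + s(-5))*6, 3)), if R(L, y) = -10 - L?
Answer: -5124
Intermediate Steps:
s(u) = -7/2 (s(u) = 5*(-½) - 2*½ = -5/2 - 1 = -7/2)
Q = 55 (Q = (0 + 5)*11 = 5*11 = 55)
-122*(Q + R((4 + s(-5))*6, 3)) = -122*(55 + (-10 - (4 - 7/2)*6)) = -122*(55 + (-10 - 6/2)) = -122*(55 + (-10 - 1*3)) = -122*(55 + (-10 - 3)) = -122*(55 - 13) = -122*42 = -5124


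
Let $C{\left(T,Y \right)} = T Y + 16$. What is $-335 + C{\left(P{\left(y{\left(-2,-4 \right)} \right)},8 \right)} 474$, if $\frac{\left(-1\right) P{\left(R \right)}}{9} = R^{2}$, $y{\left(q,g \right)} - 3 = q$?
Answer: $-26879$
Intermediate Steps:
$y{\left(q,g \right)} = 3 + q$
$P{\left(R \right)} = - 9 R^{2}$
$C{\left(T,Y \right)} = 16 + T Y$
$-335 + C{\left(P{\left(y{\left(-2,-4 \right)} \right)},8 \right)} 474 = -335 + \left(16 + - 9 \left(3 - 2\right)^{2} \cdot 8\right) 474 = -335 + \left(16 + - 9 \cdot 1^{2} \cdot 8\right) 474 = -335 + \left(16 + \left(-9\right) 1 \cdot 8\right) 474 = -335 + \left(16 - 72\right) 474 = -335 - 26544 = -26879$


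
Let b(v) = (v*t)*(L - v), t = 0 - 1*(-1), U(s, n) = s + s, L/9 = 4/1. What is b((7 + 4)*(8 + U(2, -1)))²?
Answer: 160579584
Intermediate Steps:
L = 36 (L = 9*(4/1) = 9*(4*1) = 9*4 = 36)
U(s, n) = 2*s
t = 1 (t = 0 + 1 = 1)
b(v) = v*(36 - v) (b(v) = (v*1)*(36 - v) = v*(36 - v))
b((7 + 4)*(8 + U(2, -1)))² = (((7 + 4)*(8 + 2*2))*(36 - (7 + 4)*(8 + 2*2)))² = ((11*(8 + 4))*(36 - 11*(8 + 4)))² = ((11*12)*(36 - 11*12))² = (132*(36 - 1*132))² = (132*(36 - 132))² = (132*(-96))² = (-12672)² = 160579584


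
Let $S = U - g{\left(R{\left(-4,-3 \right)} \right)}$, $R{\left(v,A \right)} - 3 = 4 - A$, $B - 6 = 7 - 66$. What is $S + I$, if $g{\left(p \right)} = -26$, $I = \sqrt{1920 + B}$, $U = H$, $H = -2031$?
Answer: $-2005 + \sqrt{1867} \approx -1961.8$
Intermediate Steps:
$B = -53$ ($B = 6 + \left(7 - 66\right) = 6 - 59 = -53$)
$R{\left(v,A \right)} = 7 - A$ ($R{\left(v,A \right)} = 3 - \left(-4 + A\right) = 7 - A$)
$U = -2031$
$I = \sqrt{1867}$ ($I = \sqrt{1920 - 53} = \sqrt{1867} \approx 43.209$)
$S = -2005$ ($S = -2031 - -26 = -2031 + 26 = -2005$)
$S + I = -2005 + \sqrt{1867}$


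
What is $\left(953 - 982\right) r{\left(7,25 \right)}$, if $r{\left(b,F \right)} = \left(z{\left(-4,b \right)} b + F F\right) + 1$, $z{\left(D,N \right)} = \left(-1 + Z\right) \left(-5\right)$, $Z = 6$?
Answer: $-13079$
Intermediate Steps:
$z{\left(D,N \right)} = -25$ ($z{\left(D,N \right)} = \left(-1 + 6\right) \left(-5\right) = 5 \left(-5\right) = -25$)
$r{\left(b,F \right)} = 1 + F^{2} - 25 b$ ($r{\left(b,F \right)} = \left(- 25 b + F F\right) + 1 = \left(- 25 b + F^{2}\right) + 1 = \left(F^{2} - 25 b\right) + 1 = 1 + F^{2} - 25 b$)
$\left(953 - 982\right) r{\left(7,25 \right)} = \left(953 - 982\right) \left(1 + 25^{2} - 175\right) = - 29 \left(1 + 625 - 175\right) = \left(-29\right) 451 = -13079$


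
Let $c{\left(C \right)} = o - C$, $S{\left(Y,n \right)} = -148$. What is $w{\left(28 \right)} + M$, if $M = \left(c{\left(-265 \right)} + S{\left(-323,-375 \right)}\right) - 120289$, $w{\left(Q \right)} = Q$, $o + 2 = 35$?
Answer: $-120111$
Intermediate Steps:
$o = 33$ ($o = -2 + 35 = 33$)
$c{\left(C \right)} = 33 - C$
$M = -120139$ ($M = \left(\left(33 - -265\right) - 148\right) - 120289 = \left(\left(33 + 265\right) - 148\right) - 120289 = \left(298 - 148\right) - 120289 = 150 - 120289 = -120139$)
$w{\left(28 \right)} + M = 28 - 120139 = -120111$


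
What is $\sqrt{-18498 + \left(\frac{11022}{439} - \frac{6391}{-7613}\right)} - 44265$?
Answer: $-44265 + \frac{i \sqrt{206326911229611157}}{3342107} \approx -44265.0 + 135.91 i$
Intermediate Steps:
$\sqrt{-18498 + \left(\frac{11022}{439} - \frac{6391}{-7613}\right)} - 44265 = \sqrt{-18498 + \left(11022 \cdot \frac{1}{439} - - \frac{6391}{7613}\right)} - 44265 = \sqrt{-18498 + \left(\frac{11022}{439} + \frac{6391}{7613}\right)} - 44265 = \sqrt{-18498 + \frac{86716135}{3342107}} - 44265 = \sqrt{- \frac{61735579151}{3342107}} - 44265 = \frac{i \sqrt{206326911229611157}}{3342107} - 44265 = -44265 + \frac{i \sqrt{206326911229611157}}{3342107}$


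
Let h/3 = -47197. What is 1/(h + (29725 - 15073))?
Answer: -1/126939 ≈ -7.8778e-6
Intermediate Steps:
h = -141591 (h = 3*(-47197) = -141591)
1/(h + (29725 - 15073)) = 1/(-141591 + (29725 - 15073)) = 1/(-141591 + 14652) = 1/(-126939) = -1/126939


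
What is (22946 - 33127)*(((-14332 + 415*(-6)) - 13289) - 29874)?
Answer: 610707285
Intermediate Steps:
(22946 - 33127)*(((-14332 + 415*(-6)) - 13289) - 29874) = -10181*(((-14332 - 2490) - 13289) - 29874) = -10181*((-16822 - 13289) - 29874) = -10181*(-30111 - 29874) = -10181*(-59985) = 610707285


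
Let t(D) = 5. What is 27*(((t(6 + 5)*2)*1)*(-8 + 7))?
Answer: -270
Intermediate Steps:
27*(((t(6 + 5)*2)*1)*(-8 + 7)) = 27*(((5*2)*1)*(-8 + 7)) = 27*((10*1)*(-1)) = 27*(10*(-1)) = 27*(-10) = -270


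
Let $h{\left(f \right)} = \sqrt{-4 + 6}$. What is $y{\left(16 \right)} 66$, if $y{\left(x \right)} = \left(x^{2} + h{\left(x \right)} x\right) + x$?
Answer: $17952 + 1056 \sqrt{2} \approx 19445.0$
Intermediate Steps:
$h{\left(f \right)} = \sqrt{2}$
$y{\left(x \right)} = x + x^{2} + x \sqrt{2}$ ($y{\left(x \right)} = \left(x^{2} + \sqrt{2} x\right) + x = \left(x^{2} + x \sqrt{2}\right) + x = x + x^{2} + x \sqrt{2}$)
$y{\left(16 \right)} 66 = 16 \left(1 + 16 + \sqrt{2}\right) 66 = 16 \left(17 + \sqrt{2}\right) 66 = \left(272 + 16 \sqrt{2}\right) 66 = 17952 + 1056 \sqrt{2}$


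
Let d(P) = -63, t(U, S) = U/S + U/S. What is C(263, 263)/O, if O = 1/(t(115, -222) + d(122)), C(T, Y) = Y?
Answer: -1869404/111 ≈ -16841.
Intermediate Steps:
t(U, S) = 2*U/S
O = -111/7108 (O = 1/(2*115/(-222) - 63) = 1/(2*115*(-1/222) - 63) = 1/(-115/111 - 63) = 1/(-7108/111) = -111/7108 ≈ -0.015616)
C(263, 263)/O = 263/(-111/7108) = 263*(-7108/111) = -1869404/111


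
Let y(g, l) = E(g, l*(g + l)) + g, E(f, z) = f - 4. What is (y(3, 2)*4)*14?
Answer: 112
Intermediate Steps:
E(f, z) = -4 + f
y(g, l) = -4 + 2*g (y(g, l) = (-4 + g) + g = -4 + 2*g)
(y(3, 2)*4)*14 = ((-4 + 2*3)*4)*14 = ((-4 + 6)*4)*14 = (2*4)*14 = 8*14 = 112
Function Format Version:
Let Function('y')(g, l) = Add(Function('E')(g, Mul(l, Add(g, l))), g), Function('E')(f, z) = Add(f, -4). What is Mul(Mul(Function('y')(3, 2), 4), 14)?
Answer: 112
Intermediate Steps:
Function('E')(f, z) = Add(-4, f)
Function('y')(g, l) = Add(-4, Mul(2, g)) (Function('y')(g, l) = Add(Add(-4, g), g) = Add(-4, Mul(2, g)))
Mul(Mul(Function('y')(3, 2), 4), 14) = Mul(Mul(Add(-4, Mul(2, 3)), 4), 14) = Mul(Mul(Add(-4, 6), 4), 14) = Mul(Mul(2, 4), 14) = Mul(8, 14) = 112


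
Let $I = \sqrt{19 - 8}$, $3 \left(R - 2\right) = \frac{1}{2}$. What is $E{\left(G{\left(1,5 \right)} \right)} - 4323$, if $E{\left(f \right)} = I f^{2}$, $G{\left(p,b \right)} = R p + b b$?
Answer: $-4323 + \frac{26569 \sqrt{11}}{36} \approx -1875.2$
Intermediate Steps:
$R = \frac{13}{6}$ ($R = 2 + \frac{1}{3 \cdot 2} = 2 + \frac{1}{3} \cdot \frac{1}{2} = 2 + \frac{1}{6} = \frac{13}{6} \approx 2.1667$)
$I = \sqrt{11} \approx 3.3166$
$G{\left(p,b \right)} = b^{2} + \frac{13 p}{6}$ ($G{\left(p,b \right)} = \frac{13 p}{6} + b b = \frac{13 p}{6} + b^{2} = b^{2} + \frac{13 p}{6}$)
$E{\left(f \right)} = \sqrt{11} f^{2}$
$E{\left(G{\left(1,5 \right)} \right)} - 4323 = \sqrt{11} \left(5^{2} + \frac{13}{6} \cdot 1\right)^{2} - 4323 = \sqrt{11} \left(25 + \frac{13}{6}\right)^{2} - 4323 = \sqrt{11} \left(\frac{163}{6}\right)^{2} - 4323 = \sqrt{11} \cdot \frac{26569}{36} - 4323 = \frac{26569 \sqrt{11}}{36} - 4323 = -4323 + \frac{26569 \sqrt{11}}{36}$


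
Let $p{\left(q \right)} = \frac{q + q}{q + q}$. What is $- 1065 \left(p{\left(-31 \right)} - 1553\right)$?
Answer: $1652880$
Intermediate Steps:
$p{\left(q \right)} = 1$ ($p{\left(q \right)} = \frac{2 q}{2 q} = 2 q \frac{1}{2 q} = 1$)
$- 1065 \left(p{\left(-31 \right)} - 1553\right) = - 1065 \left(1 - 1553\right) = \left(-1065\right) \left(-1552\right) = 1652880$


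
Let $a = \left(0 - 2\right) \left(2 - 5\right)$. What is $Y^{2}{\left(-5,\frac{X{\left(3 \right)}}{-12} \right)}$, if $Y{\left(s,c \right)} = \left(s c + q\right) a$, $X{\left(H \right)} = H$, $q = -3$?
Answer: $\frac{441}{4} \approx 110.25$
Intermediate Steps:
$a = 6$ ($a = \left(-2\right) \left(-3\right) = 6$)
$Y{\left(s,c \right)} = -18 + 6 c s$ ($Y{\left(s,c \right)} = \left(s c - 3\right) 6 = \left(c s - 3\right) 6 = \left(-3 + c s\right) 6 = -18 + 6 c s$)
$Y^{2}{\left(-5,\frac{X{\left(3 \right)}}{-12} \right)} = \left(-18 + 6 \frac{3}{-12} \left(-5\right)\right)^{2} = \left(-18 + 6 \cdot 3 \left(- \frac{1}{12}\right) \left(-5\right)\right)^{2} = \left(-18 + 6 \left(- \frac{1}{4}\right) \left(-5\right)\right)^{2} = \left(-18 + \frac{15}{2}\right)^{2} = \left(- \frac{21}{2}\right)^{2} = \frac{441}{4}$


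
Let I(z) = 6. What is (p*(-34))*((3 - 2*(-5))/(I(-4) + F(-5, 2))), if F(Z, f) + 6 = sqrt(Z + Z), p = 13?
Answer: 2873*I*sqrt(10)/5 ≈ 1817.0*I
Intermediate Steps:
F(Z, f) = -6 + sqrt(2)*sqrt(Z) (F(Z, f) = -6 + sqrt(Z + Z) = -6 + sqrt(2*Z) = -6 + sqrt(2)*sqrt(Z))
(p*(-34))*((3 - 2*(-5))/(I(-4) + F(-5, 2))) = (13*(-34))*((3 - 2*(-5))/(6 + (-6 + sqrt(2)*sqrt(-5)))) = -442*(3 + 10)/(6 + (-6 + sqrt(2)*(I*sqrt(5)))) = -5746/(6 + (-6 + I*sqrt(10))) = -5746/(I*sqrt(10)) = -5746*(-I*sqrt(10)/10) = -(-2873)*I*sqrt(10)/5 = 2873*I*sqrt(10)/5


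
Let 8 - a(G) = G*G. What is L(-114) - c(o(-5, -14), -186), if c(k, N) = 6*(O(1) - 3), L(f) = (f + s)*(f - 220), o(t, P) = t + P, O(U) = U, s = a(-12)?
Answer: 83512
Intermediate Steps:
a(G) = 8 - G**2 (a(G) = 8 - G*G = 8 - G**2)
s = -136 (s = 8 - 1*(-12)**2 = 8 - 1*144 = 8 - 144 = -136)
o(t, P) = P + t
L(f) = (-220 + f)*(-136 + f) (L(f) = (f - 136)*(f - 220) = (-136 + f)*(-220 + f) = (-220 + f)*(-136 + f))
c(k, N) = -12 (c(k, N) = 6*(1 - 3) = 6*(-2) = -12)
L(-114) - c(o(-5, -14), -186) = (29920 + (-114)**2 - 356*(-114)) - 1*(-12) = (29920 + 12996 + 40584) + 12 = 83500 + 12 = 83512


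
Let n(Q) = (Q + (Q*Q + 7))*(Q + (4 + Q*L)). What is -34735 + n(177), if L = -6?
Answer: -27797688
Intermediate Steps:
n(Q) = (4 - 5*Q)*(7 + Q + Q²) (n(Q) = (Q + (Q*Q + 7))*(Q + (4 + Q*(-6))) = (Q + (Q² + 7))*(Q + (4 - 6*Q)) = (Q + (7 + Q²))*(4 - 5*Q) = (7 + Q + Q²)*(4 - 5*Q) = (4 - 5*Q)*(7 + Q + Q²))
-34735 + n(177) = -34735 + (28 - 1*177² - 31*177 - 5*177³) = -34735 + (28 - 1*31329 - 5487 - 5*5545233) = -34735 + (28 - 31329 - 5487 - 27726165) = -34735 - 27762953 = -27797688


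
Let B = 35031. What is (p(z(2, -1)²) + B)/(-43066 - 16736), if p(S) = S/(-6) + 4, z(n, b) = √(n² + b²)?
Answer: -210205/358812 ≈ -0.58584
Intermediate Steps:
z(n, b) = √(b² + n²)
p(S) = 4 - S/6 (p(S) = -S/6 + 4 = 4 - S/6)
(p(z(2, -1)²) + B)/(-43066 - 16736) = ((4 - (√((-1)² + 2²))²/6) + 35031)/(-43066 - 16736) = ((4 - (√(1 + 4))²/6) + 35031)/(-59802) = ((4 - (√5)²/6) + 35031)*(-1/59802) = ((4 - ⅙*5) + 35031)*(-1/59802) = ((4 - ⅚) + 35031)*(-1/59802) = (19/6 + 35031)*(-1/59802) = (210205/6)*(-1/59802) = -210205/358812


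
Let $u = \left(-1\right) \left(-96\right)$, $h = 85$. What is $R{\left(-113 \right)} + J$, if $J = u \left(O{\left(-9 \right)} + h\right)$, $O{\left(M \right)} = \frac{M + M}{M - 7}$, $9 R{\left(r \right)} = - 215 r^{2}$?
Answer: $- \frac{2670923}{9} \approx -2.9677 \cdot 10^{5}$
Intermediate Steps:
$u = 96$
$R{\left(r \right)} = - \frac{215 r^{2}}{9}$ ($R{\left(r \right)} = \frac{\left(-215\right) r^{2}}{9} = - \frac{215 r^{2}}{9}$)
$O{\left(M \right)} = \frac{2 M}{-7 + M}$
$J = 8268$ ($J = 96 \left(2 \left(-9\right) \frac{1}{-7 - 9} + 85\right) = 96 \left(2 \left(-9\right) \frac{1}{-16} + 85\right) = 96 \left(2 \left(-9\right) \left(- \frac{1}{16}\right) + 85\right) = 96 \left(\frac{9}{8} + 85\right) = 96 \cdot \frac{689}{8} = 8268$)
$R{\left(-113 \right)} + J = - \frac{215 \left(-113\right)^{2}}{9} + 8268 = \left(- \frac{215}{9}\right) 12769 + 8268 = - \frac{2745335}{9} + 8268 = - \frac{2670923}{9}$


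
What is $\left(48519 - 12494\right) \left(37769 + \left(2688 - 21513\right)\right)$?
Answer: $682457600$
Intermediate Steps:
$\left(48519 - 12494\right) \left(37769 + \left(2688 - 21513\right)\right) = 36025 \left(37769 + \left(2688 - 21513\right)\right) = 36025 \left(37769 - 18825\right) = 36025 \cdot 18944 = 682457600$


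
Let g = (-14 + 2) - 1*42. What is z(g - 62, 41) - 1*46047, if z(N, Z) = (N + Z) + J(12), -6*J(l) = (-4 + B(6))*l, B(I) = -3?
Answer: -46108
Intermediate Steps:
g = -54 (g = -12 - 42 = -54)
J(l) = 7*l/6 (J(l) = -(-4 - 3)*l/6 = -(-7)*l/6 = 7*l/6)
z(N, Z) = 14 + N + Z (z(N, Z) = (N + Z) + (7/6)*12 = (N + Z) + 14 = 14 + N + Z)
z(g - 62, 41) - 1*46047 = (14 + (-54 - 62) + 41) - 1*46047 = (14 - 116 + 41) - 46047 = -61 - 46047 = -46108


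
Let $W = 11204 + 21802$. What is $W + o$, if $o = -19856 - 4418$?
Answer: $8732$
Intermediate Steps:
$o = -24274$
$W = 33006$
$W + o = 33006 - 24274 = 8732$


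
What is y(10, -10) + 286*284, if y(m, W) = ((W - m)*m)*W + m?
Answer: 83234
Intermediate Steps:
y(m, W) = m + W*m*(W - m) (y(m, W) = (m*(W - m))*W + m = W*m*(W - m) + m = m + W*m*(W - m))
y(10, -10) + 286*284 = 10*(1 + (-10)**2 - 1*(-10)*10) + 286*284 = 10*(1 + 100 + 100) + 81224 = 10*201 + 81224 = 2010 + 81224 = 83234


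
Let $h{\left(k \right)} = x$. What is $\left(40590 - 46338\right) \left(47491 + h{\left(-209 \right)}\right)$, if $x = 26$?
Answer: $-273127716$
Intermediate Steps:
$h{\left(k \right)} = 26$
$\left(40590 - 46338\right) \left(47491 + h{\left(-209 \right)}\right) = \left(40590 - 46338\right) \left(47491 + 26\right) = \left(-5748\right) 47517 = -273127716$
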